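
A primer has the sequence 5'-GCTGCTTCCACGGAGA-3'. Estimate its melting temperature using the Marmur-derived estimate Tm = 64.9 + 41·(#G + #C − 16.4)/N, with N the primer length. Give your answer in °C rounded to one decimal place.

Base counts: A=3, T=3, G=5, C=5; G+C = 10, N = 16.
Tm = 64.9 + 41·(10 − 16.4)/16 = 64.9 + -262.40/16 = 48.5°C.

48.5°C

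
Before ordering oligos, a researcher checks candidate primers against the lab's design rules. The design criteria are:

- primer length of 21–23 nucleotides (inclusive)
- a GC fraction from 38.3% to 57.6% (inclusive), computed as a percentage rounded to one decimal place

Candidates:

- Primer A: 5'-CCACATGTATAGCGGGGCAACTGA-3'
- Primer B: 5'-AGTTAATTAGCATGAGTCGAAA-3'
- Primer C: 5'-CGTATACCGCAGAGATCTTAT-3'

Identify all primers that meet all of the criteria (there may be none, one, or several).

Primer C only.

Primer A (24 nt, A=7 T=4 G=7 C=6): length 24, outside 21–23 ✗; GC 13/24 = 54.2% ✓ — fails.
Primer B (22 nt, A=9 T=6 G=5 C=2): length 22 ✓; GC 7/22 = 31.8%, outside 38.3–57.6% ✗ — fails.
Primer C (21 nt, A=6 T=6 G=4 C=5): length 21 ✓; GC 9/21 = 42.9% ✓ — passes.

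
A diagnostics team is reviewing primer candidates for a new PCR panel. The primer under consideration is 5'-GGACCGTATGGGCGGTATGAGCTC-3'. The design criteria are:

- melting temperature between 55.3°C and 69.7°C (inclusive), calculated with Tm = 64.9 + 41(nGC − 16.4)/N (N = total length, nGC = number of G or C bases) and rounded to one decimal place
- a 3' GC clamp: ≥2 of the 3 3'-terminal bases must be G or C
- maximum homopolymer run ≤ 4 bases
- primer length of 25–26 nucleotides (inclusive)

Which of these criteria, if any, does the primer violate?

Base counts: A=4, T=5, G=10, C=5 (length 24).
Tm: Tm = 64.9 + 41·(15 − 16.4)/24 = 62.5°C ✓
GC clamp: 3' end CTC has 2 G/C ✓
homopolymer run: longest run = 3 ✓
length: length 24, outside 25–26 ✗

Fails: length.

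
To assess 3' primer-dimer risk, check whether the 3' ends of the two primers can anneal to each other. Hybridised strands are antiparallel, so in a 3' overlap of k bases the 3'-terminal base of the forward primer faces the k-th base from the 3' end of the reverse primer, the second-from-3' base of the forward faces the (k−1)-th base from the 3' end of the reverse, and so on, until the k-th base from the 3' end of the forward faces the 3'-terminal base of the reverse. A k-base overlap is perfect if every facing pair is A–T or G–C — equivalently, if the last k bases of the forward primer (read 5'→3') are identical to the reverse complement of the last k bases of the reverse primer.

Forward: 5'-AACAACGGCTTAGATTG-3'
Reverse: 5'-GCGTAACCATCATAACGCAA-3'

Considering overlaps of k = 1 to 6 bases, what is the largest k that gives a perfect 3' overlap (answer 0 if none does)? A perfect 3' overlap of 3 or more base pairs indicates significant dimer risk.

Last 6 bases (5'→3') — forward …AGATTG, reverse …ACGCAA.
Reverse complement of the reverse primer's last 6 bases: TTGCGT; its first k bases are the reverse complement of the reverse primer's last k bases, so a perfect k-base overlap needs the forward primer's last k bases to equal them.
Comparing (forward last k vs required): k=1: G vs T ✗; k=2: TG vs TT ✗; k=3: TTG vs TTG ✓; k=4: ATTG vs TTGC ✗; k=5: GATTG vs TTGCG ✗; k=6: AGATTG vs TTGCGT ✗.
Only k = 3 is perfect, so the longest perfect 3' overlap is 3.

Longest perfect overlap: 3 complementary base pairs; significant dimer risk (threshold 3).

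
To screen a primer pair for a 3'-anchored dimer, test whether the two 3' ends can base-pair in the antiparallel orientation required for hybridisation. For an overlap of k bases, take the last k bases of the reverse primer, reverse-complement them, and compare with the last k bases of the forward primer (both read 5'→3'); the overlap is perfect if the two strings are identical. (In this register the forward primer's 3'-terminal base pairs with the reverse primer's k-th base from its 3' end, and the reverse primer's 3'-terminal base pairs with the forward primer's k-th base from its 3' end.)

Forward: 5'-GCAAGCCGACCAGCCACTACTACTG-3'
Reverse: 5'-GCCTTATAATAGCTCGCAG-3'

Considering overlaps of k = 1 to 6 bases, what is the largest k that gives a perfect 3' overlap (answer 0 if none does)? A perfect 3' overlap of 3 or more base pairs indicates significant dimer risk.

Longest perfect overlap: 3 complementary base pairs; significant dimer risk (threshold 3).

Last 6 bases (5'→3') — forward …CTACTG, reverse …TCGCAG.
Reverse complement of the reverse primer's last 6 bases: CTGCGA; its first k bases are the reverse complement of the reverse primer's last k bases, so a perfect k-base overlap needs the forward primer's last k bases to equal them.
Comparing (forward last k vs required): k=1: G vs C ✗; k=2: TG vs CT ✗; k=3: CTG vs CTG ✓; k=4: ACTG vs CTGC ✗; k=5: TACTG vs CTGCG ✗; k=6: CTACTG vs CTGCGA ✗.
Only k = 3 is perfect, so the longest perfect 3' overlap is 3.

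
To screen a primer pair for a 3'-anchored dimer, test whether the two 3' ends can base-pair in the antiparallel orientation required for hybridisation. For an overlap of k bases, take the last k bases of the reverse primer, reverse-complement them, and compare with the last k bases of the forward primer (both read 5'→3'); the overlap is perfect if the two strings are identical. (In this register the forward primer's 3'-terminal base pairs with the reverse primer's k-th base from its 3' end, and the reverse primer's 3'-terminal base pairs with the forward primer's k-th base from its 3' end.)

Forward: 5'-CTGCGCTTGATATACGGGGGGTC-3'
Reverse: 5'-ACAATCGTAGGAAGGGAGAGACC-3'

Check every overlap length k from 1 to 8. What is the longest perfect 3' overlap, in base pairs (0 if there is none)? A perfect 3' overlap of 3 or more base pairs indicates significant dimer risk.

Longest perfect overlap: 4 complementary base pairs; significant dimer risk (threshold 3).

Last 8 bases (5'→3') — forward …GGGGGGTC, reverse …GAGAGACC.
Reverse complement of the reverse primer's last 8 bases: GGTCTCTC; its first k bases are the reverse complement of the reverse primer's last k bases, so a perfect k-base overlap needs the forward primer's last k bases to equal them.
Comparing (forward last k vs required): k=1: C vs G ✗; k=2: TC vs GG ✗; k=3: GTC vs GGT ✗; k=4: GGTC vs GGTC ✓; k=5: GGGTC vs GGTCT ✗; k=6: GGGGTC vs GGTCTC ✗; k=7: GGGGGTC vs GGTCTCT ✗; k=8: GGGGGGTC vs GGTCTCTC ✗.
Only k = 4 is perfect, so the longest perfect 3' overlap is 4.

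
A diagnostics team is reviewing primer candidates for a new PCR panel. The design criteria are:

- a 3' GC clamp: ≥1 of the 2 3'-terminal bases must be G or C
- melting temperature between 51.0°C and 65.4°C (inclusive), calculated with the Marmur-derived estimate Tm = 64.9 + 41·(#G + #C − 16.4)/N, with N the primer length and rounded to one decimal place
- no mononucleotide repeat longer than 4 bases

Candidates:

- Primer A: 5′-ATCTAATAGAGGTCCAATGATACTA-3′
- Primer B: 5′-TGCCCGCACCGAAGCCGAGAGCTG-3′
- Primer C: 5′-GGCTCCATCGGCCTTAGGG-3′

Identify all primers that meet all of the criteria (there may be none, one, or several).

Primer A (25 nt, A=10 T=7 G=4 C=4): 3' end TA has 0 G/C, need ≥1 ✗; Tm = 64.9 + 41·(8 − 16.4)/25 = 51.1°C ✓; longest run = 2 ✓ — fails.
Primer B (24 nt, A=5 T=2 G=8 C=9): 3' end TG has 1 G/C ✓; Tm = 64.9 + 41·(17 − 16.4)/24 = 65.9°C, outside 51.0–65.4°C ✗; longest run = 3 ✓ — fails.
Primer C (19 nt, A=2 T=4 G=7 C=6): 3' end GG has 2 G/C ✓; Tm = 64.9 + 41·(13 − 16.4)/19 = 57.6°C ✓; longest run = 3 ✓ — passes.

Primer C only.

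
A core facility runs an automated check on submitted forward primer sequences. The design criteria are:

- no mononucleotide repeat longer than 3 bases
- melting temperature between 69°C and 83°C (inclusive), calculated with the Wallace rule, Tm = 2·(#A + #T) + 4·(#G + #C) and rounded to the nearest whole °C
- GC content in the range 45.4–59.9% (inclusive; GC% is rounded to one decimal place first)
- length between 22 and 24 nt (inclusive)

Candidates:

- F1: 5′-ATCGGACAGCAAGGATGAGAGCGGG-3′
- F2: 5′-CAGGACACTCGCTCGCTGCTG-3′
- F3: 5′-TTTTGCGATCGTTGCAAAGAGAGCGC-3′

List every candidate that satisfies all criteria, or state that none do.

None of the candidates satisfy all criteria.

F1 (25 nt, A=8 T=2 G=11 C=4): longest run = 3 ✓; Tm = 2·10 + 4·15 = 80°C ✓; GC 15/25 = 60.0%, outside 45.4–59.9% ✗; length 25, outside 22–24 ✗ — fails.
F2 (21 nt, A=3 T=4 G=6 C=8): longest run = 2 ✓; Tm = 2·7 + 4·14 = 70°C ✓; GC 14/21 = 66.7%, outside 45.4–59.9% ✗; length 21, outside 22–24 ✗ — fails.
F3 (26 nt, A=6 T=7 G=8 C=5): longest run = 4, exceeds 3 ✗; Tm = 2·13 + 4·13 = 78°C ✓; GC 13/26 = 50.0% ✓; length 26, outside 22–24 ✗ — fails.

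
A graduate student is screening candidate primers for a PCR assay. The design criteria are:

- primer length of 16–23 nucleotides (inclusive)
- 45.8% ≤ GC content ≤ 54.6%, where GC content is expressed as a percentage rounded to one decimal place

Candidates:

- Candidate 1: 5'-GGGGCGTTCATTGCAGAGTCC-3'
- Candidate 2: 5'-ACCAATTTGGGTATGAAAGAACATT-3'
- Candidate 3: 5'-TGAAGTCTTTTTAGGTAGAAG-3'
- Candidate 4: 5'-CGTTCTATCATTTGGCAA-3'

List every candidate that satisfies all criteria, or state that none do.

None of the candidates satisfy all criteria.

Candidate 1 (21 nt, A=3 T=5 G=8 C=5): length 21 ✓; GC 13/21 = 61.9%, outside 45.8–54.6% ✗ — fails.
Candidate 2 (25 nt, A=10 T=7 G=5 C=3): length 25, outside 16–23 ✗; GC 8/25 = 32.0%, outside 45.8–54.6% ✗ — fails.
Candidate 3 (21 nt, A=6 T=8 G=6 C=1): length 21 ✓; GC 7/21 = 33.3%, outside 45.8–54.6% ✗ — fails.
Candidate 4 (18 nt, A=4 T=7 G=3 C=4): length 18 ✓; GC 7/18 = 38.9%, outside 45.8–54.6% ✗ — fails.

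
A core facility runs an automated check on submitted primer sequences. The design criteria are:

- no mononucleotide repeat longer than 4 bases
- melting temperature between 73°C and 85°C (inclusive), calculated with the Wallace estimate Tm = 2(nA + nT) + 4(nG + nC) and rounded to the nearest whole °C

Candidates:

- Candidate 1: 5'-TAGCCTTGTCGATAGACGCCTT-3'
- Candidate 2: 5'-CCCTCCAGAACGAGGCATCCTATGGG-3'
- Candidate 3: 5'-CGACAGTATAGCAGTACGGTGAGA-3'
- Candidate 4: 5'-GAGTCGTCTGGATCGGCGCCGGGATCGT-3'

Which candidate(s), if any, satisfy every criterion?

Candidate 1 (22 nt, A=4 T=7 G=5 C=6): longest run = 2 ✓; Tm = 2·11 + 4·11 = 66°C, outside 73–85°C ✗ — fails.
Candidate 2 (26 nt, A=6 T=4 G=7 C=9): longest run = 3 ✓; Tm = 2·10 + 4·16 = 84°C ✓ — passes.
Candidate 3 (24 nt, A=8 T=4 G=8 C=4): longest run = 2 ✓; Tm = 2·12 + 4·12 = 72°C, outside 73–85°C ✗ — fails.
Candidate 4 (28 nt, A=3 T=6 G=12 C=7): longest run = 3 ✓; Tm = 2·9 + 4·19 = 94°C, outside 73–85°C ✗ — fails.

Candidate 2 only.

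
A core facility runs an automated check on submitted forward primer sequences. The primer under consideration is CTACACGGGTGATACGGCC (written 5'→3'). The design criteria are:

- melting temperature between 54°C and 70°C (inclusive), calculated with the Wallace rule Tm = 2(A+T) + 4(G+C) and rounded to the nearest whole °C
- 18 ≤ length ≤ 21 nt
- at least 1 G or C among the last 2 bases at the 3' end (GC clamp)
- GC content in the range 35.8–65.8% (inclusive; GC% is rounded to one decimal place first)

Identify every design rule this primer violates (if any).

Meets all criteria.

Base counts: A=4, T=3, G=6, C=6 (length 19).
Tm: Tm = 2·7 + 4·12 = 62°C ✓
length: length 19 ✓
GC clamp: 3' end CC has 2 G/C ✓
GC content: GC 12/19 = 63.2% ✓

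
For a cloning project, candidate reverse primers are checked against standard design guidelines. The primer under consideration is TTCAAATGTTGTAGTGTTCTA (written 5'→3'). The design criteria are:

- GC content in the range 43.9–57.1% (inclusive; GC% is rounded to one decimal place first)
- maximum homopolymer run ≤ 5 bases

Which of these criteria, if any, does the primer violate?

Base counts: A=5, T=10, G=4, C=2 (length 21).
GC content: GC 6/21 = 28.6%, outside 43.9–57.1% ✗
homopolymer run: longest run = 3 ✓

Fails: GC content.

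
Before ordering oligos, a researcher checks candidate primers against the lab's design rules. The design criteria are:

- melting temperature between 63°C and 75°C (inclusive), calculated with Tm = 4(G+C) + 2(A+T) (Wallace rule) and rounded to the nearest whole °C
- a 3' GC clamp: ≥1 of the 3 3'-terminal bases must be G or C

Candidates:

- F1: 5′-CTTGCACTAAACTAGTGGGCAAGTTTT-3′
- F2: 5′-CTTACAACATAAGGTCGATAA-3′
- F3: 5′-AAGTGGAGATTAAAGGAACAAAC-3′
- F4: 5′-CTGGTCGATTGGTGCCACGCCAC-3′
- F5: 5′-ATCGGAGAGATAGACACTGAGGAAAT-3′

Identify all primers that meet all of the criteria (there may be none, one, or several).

None of the candidates satisfy all criteria.

F1 (27 nt, A=7 T=9 G=6 C=5): Tm = 2·16 + 4·11 = 76°C, outside 63–75°C ✗; 3' end TTT has 0 G/C, need ≥1 ✗ — fails.
F2 (21 nt, A=9 T=5 G=3 C=4): Tm = 2·14 + 4·7 = 56°C, outside 63–75°C ✗; 3' end TAA has 0 G/C, need ≥1 ✗ — fails.
F3 (23 nt, A=12 T=3 G=6 C=2): Tm = 2·15 + 4·8 = 62°C, outside 63–75°C ✗; 3' end AAC has 1 G/C ✓ — fails.
F4 (23 nt, A=3 T=5 G=7 C=8): Tm = 2·8 + 4·15 = 76°C, outside 63–75°C ✗; 3' end CAC has 2 G/C ✓ — fails.
F5 (26 nt, A=11 T=4 G=8 C=3): Tm = 2·15 + 4·11 = 74°C ✓; 3' end AAT has 0 G/C, need ≥1 ✗ — fails.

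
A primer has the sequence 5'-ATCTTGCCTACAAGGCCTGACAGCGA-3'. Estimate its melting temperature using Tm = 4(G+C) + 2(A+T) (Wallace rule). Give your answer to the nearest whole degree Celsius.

80°C

Base counts: A=7, T=5, G=6, C=8 (length 26).
Tm = 2·(7+5) + 4·(6+8) = 2·12 + 4·14 = 24 + 56 = 80°C.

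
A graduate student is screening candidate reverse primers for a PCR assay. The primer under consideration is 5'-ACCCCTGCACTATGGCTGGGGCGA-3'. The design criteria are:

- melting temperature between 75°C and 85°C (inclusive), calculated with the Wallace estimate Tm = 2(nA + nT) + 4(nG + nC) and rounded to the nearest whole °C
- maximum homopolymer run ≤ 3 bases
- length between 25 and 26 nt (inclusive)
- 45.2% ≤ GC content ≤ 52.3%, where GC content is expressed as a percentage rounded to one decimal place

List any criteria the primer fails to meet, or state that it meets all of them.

Base counts: A=4, T=4, G=8, C=8 (length 24).
Tm: Tm = 2·8 + 4·16 = 80°C ✓
homopolymer run: longest run = 4, exceeds 3 ✗
length: length 24, outside 25–26 ✗
GC content: GC 16/24 = 66.7%, outside 45.2–52.3% ✗

Fails: homopolymer run, length, GC content.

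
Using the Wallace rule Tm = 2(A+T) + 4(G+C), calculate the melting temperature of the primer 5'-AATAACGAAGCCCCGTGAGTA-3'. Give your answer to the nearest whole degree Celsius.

Base counts: A=8, T=3, G=5, C=5 (length 21).
Tm = 2·(8+3) + 4·(5+5) = 2·11 + 4·10 = 22 + 40 = 62°C.

62°C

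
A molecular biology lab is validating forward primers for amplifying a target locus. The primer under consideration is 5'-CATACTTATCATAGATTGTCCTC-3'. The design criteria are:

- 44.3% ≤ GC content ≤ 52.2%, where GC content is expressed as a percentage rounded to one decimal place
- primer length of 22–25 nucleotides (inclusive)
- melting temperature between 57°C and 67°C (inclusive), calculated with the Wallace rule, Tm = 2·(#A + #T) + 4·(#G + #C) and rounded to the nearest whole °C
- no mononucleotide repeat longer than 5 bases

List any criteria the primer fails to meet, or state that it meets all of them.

Fails: GC content.

Base counts: A=6, T=9, G=2, C=6 (length 23).
GC content: GC 8/23 = 34.8%, outside 44.3–52.2% ✗
length: length 23 ✓
Tm: Tm = 2·15 + 4·8 = 62°C ✓
homopolymer run: longest run = 2 ✓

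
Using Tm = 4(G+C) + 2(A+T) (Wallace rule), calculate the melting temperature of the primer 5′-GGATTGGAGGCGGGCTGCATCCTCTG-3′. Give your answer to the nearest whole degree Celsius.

86°C

Base counts: A=3, T=6, G=11, C=6 (length 26).
Tm = 2·(3+6) + 4·(11+6) = 2·9 + 4·17 = 18 + 68 = 86°C.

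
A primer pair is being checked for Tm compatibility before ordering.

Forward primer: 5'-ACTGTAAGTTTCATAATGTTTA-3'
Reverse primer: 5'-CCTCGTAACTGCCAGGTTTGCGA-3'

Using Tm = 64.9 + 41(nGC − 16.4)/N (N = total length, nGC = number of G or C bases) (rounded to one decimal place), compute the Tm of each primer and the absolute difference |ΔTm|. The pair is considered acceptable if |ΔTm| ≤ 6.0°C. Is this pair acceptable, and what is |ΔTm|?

|ΔTm| = 15.1°C; the pair is not acceptable.

Forward: G+C = 5, N = 22 → Tm = 64.9 + 41·(5 − 16.4)/22 = 43.7°C.
Reverse: G+C = 13, N = 23 → Tm = 64.9 + 41·(13 − 16.4)/23 = 58.8°C.
|ΔTm| = |43.7 − 58.8| = 15.1°C, > 6.0°C.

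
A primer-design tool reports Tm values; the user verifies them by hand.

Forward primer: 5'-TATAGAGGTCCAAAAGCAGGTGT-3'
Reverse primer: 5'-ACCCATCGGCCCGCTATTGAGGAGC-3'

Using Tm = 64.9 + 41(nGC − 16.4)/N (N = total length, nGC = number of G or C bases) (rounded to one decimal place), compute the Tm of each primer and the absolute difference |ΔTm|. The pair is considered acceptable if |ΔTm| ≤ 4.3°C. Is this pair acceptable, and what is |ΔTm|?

Forward: G+C = 10, N = 23 → Tm = 64.9 + 41·(10 − 16.4)/23 = 53.5°C.
Reverse: G+C = 16, N = 25 → Tm = 64.9 + 41·(16 − 16.4)/25 = 64.2°C.
|ΔTm| = |53.5 − 64.2| = 10.7°C, > 4.3°C.

|ΔTm| = 10.7°C; the pair is not acceptable.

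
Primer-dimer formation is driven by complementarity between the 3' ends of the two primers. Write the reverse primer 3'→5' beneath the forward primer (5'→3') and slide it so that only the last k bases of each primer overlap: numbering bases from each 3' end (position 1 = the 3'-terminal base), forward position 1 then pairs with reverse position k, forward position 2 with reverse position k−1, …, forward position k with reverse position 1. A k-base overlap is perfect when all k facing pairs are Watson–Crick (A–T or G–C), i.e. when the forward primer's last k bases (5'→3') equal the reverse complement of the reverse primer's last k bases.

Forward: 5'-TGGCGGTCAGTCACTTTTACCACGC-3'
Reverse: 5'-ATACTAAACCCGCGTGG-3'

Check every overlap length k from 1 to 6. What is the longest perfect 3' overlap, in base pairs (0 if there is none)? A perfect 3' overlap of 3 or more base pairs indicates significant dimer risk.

Last 6 bases (5'→3') — forward …CCACGC, reverse …GCGTGG.
Reverse complement of the reverse primer's last 6 bases: CCACGC; its first k bases are the reverse complement of the reverse primer's last k bases, so a perfect k-base overlap needs the forward primer's last k bases to equal them.
Comparing (forward last k vs required): k=1: C vs C ✓; k=2: GC vs CC ✗; k=3: CGC vs CCA ✗; k=4: ACGC vs CCAC ✗; k=5: CACGC vs CCACG ✗; k=6: CCACGC vs CCACGC ✓.
Perfect overlaps at k = 1, 6; the largest is 6.

Longest perfect overlap: 6 complementary base pairs; significant dimer risk (threshold 3).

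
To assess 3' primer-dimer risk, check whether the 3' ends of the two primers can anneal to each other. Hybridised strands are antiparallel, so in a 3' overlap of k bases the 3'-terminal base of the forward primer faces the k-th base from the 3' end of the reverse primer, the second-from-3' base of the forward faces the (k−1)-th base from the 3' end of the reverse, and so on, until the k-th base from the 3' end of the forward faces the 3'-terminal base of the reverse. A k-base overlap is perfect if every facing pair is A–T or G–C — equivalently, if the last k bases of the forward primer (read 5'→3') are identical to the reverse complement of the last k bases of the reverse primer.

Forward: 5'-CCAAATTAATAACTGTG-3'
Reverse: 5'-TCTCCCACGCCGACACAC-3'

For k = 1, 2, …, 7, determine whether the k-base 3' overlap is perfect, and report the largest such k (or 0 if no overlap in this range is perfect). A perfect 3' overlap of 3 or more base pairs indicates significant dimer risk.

Longest perfect overlap: 3 complementary base pairs; significant dimer risk (threshold 3).

Last 7 bases (5'→3') — forward …AACTGTG, reverse …GACACAC.
Reverse complement of the reverse primer's last 7 bases: GTGTGTC; its first k bases are the reverse complement of the reverse primer's last k bases, so a perfect k-base overlap needs the forward primer's last k bases to equal them.
Comparing (forward last k vs required): k=1: G vs G ✓; k=2: TG vs GT ✗; k=3: GTG vs GTG ✓; k=4: TGTG vs GTGT ✗; k=5: CTGTG vs GTGTG ✗; k=6: ACTGTG vs GTGTGT ✗; k=7: AACTGTG vs GTGTGTC ✗.
Perfect overlaps at k = 1, 3; the largest is 3.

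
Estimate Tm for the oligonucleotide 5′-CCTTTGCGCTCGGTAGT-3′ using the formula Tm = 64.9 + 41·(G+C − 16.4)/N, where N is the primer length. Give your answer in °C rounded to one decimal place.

Base counts: A=1, T=6, G=5, C=5; G+C = 10, N = 17.
Tm = 64.9 + 41·(10 − 16.4)/17 = 64.9 + -262.40/17 = 49.5°C.

49.5°C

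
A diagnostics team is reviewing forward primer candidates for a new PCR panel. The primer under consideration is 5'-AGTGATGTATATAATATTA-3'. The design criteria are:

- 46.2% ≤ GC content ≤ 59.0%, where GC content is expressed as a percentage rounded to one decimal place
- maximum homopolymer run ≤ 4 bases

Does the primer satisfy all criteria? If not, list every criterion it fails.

Base counts: A=8, T=8, G=3, C=0 (length 19).
GC content: GC 3/19 = 15.8%, outside 46.2–59.0% ✗
homopolymer run: longest run = 2 ✓

Fails: GC content.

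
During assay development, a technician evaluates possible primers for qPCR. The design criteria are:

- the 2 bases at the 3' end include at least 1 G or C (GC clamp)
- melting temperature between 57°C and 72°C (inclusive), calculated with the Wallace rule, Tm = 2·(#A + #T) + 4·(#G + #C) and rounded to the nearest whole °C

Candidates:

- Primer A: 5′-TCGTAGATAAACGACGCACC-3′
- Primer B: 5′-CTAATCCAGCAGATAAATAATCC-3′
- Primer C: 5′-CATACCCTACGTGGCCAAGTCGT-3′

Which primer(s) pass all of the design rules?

Primer A (20 nt, A=7 T=3 G=4 C=6): 3' end CC has 2 G/C ✓; Tm = 2·10 + 4·10 = 60°C ✓ — passes.
Primer B (23 nt, A=10 T=5 G=2 C=6): 3' end CC has 2 G/C ✓; Tm = 2·15 + 4·8 = 62°C ✓ — passes.
Primer C (23 nt, A=5 T=5 G=5 C=8): 3' end GT has 1 G/C ✓; Tm = 2·10 + 4·13 = 72°C ✓ — passes.

Primer A, Primer B and Primer C.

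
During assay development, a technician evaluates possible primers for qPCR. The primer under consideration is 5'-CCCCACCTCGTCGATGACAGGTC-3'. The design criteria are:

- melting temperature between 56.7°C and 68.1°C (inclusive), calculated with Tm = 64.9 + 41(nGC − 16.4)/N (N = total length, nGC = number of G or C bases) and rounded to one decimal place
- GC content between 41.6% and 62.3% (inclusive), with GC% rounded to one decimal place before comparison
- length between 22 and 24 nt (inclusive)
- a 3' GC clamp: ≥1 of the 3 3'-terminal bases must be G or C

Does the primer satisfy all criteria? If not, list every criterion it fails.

Base counts: A=4, T=4, G=5, C=10 (length 23).
Tm: Tm = 64.9 + 41·(15 − 16.4)/23 = 62.4°C ✓
GC content: GC 15/23 = 65.2%, outside 41.6–62.3% ✗
length: length 23 ✓
GC clamp: 3' end GTC has 2 G/C ✓

Fails: GC content.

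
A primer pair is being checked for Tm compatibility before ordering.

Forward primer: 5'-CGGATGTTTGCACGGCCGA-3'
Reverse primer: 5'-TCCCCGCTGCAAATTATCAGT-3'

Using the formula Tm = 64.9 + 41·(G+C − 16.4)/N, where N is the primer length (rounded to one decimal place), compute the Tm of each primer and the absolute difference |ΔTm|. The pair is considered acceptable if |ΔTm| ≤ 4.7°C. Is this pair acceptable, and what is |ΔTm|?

Forward: G+C = 12, N = 19 → Tm = 64.9 + 41·(12 − 16.4)/19 = 55.4°C.
Reverse: G+C = 10, N = 21 → Tm = 64.9 + 41·(10 − 16.4)/21 = 52.4°C.
|ΔTm| = |55.4 − 52.4| = 3.0°C, ≤ 4.7°C.

|ΔTm| = 3.0°C; the pair is acceptable.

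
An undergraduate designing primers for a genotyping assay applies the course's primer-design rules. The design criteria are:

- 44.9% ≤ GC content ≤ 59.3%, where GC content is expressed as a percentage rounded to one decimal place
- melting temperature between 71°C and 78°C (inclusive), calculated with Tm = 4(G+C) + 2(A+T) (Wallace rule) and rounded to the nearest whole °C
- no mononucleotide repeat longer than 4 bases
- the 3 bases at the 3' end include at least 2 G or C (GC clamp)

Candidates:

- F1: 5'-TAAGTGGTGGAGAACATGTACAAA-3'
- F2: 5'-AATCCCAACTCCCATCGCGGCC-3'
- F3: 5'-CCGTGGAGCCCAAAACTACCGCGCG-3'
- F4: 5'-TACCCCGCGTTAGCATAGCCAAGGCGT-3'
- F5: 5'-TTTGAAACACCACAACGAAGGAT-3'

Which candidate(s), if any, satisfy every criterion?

F1 (24 nt, A=10 T=5 G=7 C=2): GC 9/24 = 37.5%, outside 44.9–59.3% ✗; Tm = 2·15 + 4·9 = 66°C, outside 71–78°C ✗; longest run = 3 ✓; 3' end AAA has 0 G/C, need ≥2 ✗ — fails.
F2 (22 nt, A=5 T=3 G=3 C=11): GC 14/22 = 63.6%, outside 44.9–59.3% ✗; Tm = 2·8 + 4·14 = 72°C ✓; longest run = 3 ✓; 3' end GCC has 3 G/C ✓ — fails.
F3 (25 nt, A=6 T=2 G=7 C=10): GC 17/25 = 68.0%, outside 44.9–59.3% ✗; Tm = 2·8 + 4·17 = 84°C, outside 71–78°C ✗; longest run = 4 ✓; 3' end GCG has 3 G/C ✓ — fails.
F4 (27 nt, A=6 T=5 G=7 C=9): GC 16/27 = 59.3% ✓; Tm = 2·11 + 4·16 = 86°C, outside 71–78°C ✗; longest run = 4 ✓; 3' end CGT has 2 G/C ✓ — fails.
F5 (23 nt, A=10 T=4 G=4 C=5): GC 9/23 = 39.1%, outside 44.9–59.3% ✗; Tm = 2·14 + 4·9 = 64°C, outside 71–78°C ✗; longest run = 3 ✓; 3' end GAT has 1 G/C, need ≥2 ✗ — fails.

None of the candidates satisfy all criteria.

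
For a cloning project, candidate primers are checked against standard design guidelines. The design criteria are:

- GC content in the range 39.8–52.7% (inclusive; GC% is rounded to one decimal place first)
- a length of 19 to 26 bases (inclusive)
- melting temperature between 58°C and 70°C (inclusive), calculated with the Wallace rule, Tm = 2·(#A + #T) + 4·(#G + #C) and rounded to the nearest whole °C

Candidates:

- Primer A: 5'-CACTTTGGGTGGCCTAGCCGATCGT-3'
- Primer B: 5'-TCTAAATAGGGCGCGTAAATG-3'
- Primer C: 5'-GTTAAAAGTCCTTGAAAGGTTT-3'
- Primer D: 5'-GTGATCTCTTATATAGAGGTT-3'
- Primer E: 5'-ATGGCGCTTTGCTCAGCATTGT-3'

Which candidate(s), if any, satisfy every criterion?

Primer B and Primer E.

Primer A (25 nt, A=3 T=7 G=8 C=7): GC 15/25 = 60.0%, outside 39.8–52.7% ✗; length 25 ✓; Tm = 2·10 + 4·15 = 80°C, outside 58–70°C ✗ — fails.
Primer B (21 nt, A=7 T=5 G=6 C=3): GC 9/21 = 42.9% ✓; length 21 ✓; Tm = 2·12 + 4·9 = 60°C ✓ — passes.
Primer C (22 nt, A=7 T=8 G=5 C=2): GC 7/22 = 31.8%, outside 39.8–52.7% ✗; length 22 ✓; Tm = 2·15 + 4·7 = 58°C ✓ — fails.
Primer D (21 nt, A=5 T=9 G=5 C=2): GC 7/21 = 33.3%, outside 39.8–52.7% ✗; length 21 ✓; Tm = 2·14 + 4·7 = 56°C, outside 58–70°C ✗ — fails.
Primer E (22 nt, A=3 T=8 G=6 C=5): GC 11/22 = 50.0% ✓; length 22 ✓; Tm = 2·11 + 4·11 = 66°C ✓ — passes.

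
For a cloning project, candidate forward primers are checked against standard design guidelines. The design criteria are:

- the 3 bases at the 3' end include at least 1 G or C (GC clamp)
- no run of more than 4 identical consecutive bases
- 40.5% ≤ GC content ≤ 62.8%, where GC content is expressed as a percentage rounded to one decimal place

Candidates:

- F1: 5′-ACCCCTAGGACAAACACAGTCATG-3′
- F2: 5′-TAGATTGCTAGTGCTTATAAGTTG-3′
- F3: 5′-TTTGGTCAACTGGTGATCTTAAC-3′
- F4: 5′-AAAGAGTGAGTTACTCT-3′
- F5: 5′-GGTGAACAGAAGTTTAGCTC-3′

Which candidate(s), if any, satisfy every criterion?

F1 (24 nt, A=9 T=3 G=4 C=8): 3' end ATG has 1 G/C ✓; longest run = 4 ✓; GC 12/24 = 50.0% ✓ — passes.
F2 (24 nt, A=6 T=10 G=6 C=2): 3' end TTG has 1 G/C ✓; longest run = 2 ✓; GC 8/24 = 33.3%, outside 40.5–62.8% ✗ — fails.
F3 (23 nt, A=5 T=9 G=5 C=4): 3' end AAC has 1 G/C ✓; longest run = 3 ✓; GC 9/23 = 39.1%, outside 40.5–62.8% ✗ — fails.
F4 (17 nt, A=6 T=5 G=4 C=2): 3' end TCT has 1 G/C ✓; longest run = 3 ✓; GC 6/17 = 35.3%, outside 40.5–62.8% ✗ — fails.
F5 (20 nt, A=6 T=5 G=6 C=3): 3' end CTC has 2 G/C ✓; longest run = 3 ✓; GC 9/20 = 45.0% ✓ — passes.

F1 and F5.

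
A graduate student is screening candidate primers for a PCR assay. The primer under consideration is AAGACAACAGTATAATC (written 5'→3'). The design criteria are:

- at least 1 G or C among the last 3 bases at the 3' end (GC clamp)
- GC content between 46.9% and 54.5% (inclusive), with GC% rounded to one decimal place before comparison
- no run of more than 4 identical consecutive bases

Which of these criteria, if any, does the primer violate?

Base counts: A=9, T=3, G=2, C=3 (length 17).
GC clamp: 3' end ATC has 1 G/C ✓
GC content: GC 5/17 = 29.4%, outside 46.9–54.5% ✗
homopolymer run: longest run = 2 ✓

Fails: GC content.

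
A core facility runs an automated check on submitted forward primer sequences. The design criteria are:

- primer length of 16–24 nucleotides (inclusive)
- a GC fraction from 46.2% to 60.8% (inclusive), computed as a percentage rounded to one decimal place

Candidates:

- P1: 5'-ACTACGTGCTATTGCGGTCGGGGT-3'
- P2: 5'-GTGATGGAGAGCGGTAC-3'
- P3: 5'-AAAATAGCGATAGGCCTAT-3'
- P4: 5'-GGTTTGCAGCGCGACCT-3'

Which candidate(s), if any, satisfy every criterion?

P1 (24 nt, A=3 T=7 G=9 C=5): length 24 ✓; GC 14/24 = 58.3% ✓ — passes.
P2 (17 nt, A=4 T=3 G=8 C=2): length 17 ✓; GC 10/17 = 58.8% ✓ — passes.
P3 (19 nt, A=8 T=4 G=4 C=3): length 19 ✓; GC 7/19 = 36.8%, outside 46.2–60.8% ✗ — fails.
P4 (17 nt, A=2 T=4 G=6 C=5): length 17 ✓; GC 11/17 = 64.7%, outside 46.2–60.8% ✗ — fails.

P1 and P2.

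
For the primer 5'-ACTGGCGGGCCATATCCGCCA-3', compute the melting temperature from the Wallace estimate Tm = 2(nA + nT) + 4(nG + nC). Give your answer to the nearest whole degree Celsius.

70°C

Base counts: A=4, T=3, G=6, C=8 (length 21).
Tm = 2·(4+3) + 4·(6+8) = 2·7 + 4·14 = 14 + 56 = 70°C.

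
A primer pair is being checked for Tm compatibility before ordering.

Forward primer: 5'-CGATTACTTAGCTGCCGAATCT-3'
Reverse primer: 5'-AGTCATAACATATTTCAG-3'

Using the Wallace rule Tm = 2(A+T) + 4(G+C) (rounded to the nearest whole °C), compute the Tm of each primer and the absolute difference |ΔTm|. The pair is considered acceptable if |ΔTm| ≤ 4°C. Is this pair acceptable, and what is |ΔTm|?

|ΔTm| = 18°C; the pair is not acceptable.

Forward: A=5 T=7 G=4 C=6 → Tm = 2·12 + 4·10 = 64°C.
Reverse: A=7 T=6 G=2 C=3 → Tm = 2·13 + 4·5 = 46°C.
|ΔTm| = |64 − 46| = 18°C, > 4°C.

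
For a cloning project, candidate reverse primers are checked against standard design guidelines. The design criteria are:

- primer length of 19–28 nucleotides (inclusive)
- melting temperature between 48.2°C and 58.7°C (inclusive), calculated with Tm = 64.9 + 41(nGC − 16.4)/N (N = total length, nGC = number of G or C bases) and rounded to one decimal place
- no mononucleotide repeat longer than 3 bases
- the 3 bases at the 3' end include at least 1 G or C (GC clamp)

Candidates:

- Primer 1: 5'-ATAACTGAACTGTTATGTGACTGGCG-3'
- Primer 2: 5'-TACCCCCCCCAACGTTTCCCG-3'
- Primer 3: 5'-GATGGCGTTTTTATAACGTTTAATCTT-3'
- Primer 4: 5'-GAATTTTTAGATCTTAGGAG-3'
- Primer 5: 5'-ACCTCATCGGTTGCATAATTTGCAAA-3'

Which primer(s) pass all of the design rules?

Primer 1 only.

Primer 1 (26 nt, A=7 T=8 G=7 C=4): length 26 ✓; Tm = 64.9 + 41·(11 − 16.4)/26 = 56.4°C ✓; longest run = 2 ✓; 3' end GCG has 3 G/C ✓ — passes.
Primer 2 (21 nt, A=3 T=4 G=2 C=12): length 21 ✓; Tm = 64.9 + 41·(14 − 16.4)/21 = 60.2°C, outside 48.2–58.7°C ✗; longest run = 8, exceeds 3 ✗; 3' end CCG has 3 G/C ✓ — fails.
Primer 3 (27 nt, A=6 T=13 G=5 C=3): length 27 ✓; Tm = 64.9 + 41·(8 − 16.4)/27 = 52.1°C ✓; longest run = 5, exceeds 3 ✗; 3' end CTT has 1 G/C ✓ — fails.
Primer 4 (20 nt, A=6 T=8 G=5 C=1): length 20 ✓; Tm = 64.9 + 41·(6 − 16.4)/20 = 43.6°C, outside 48.2–58.7°C ✗; longest run = 5, exceeds 3 ✗; 3' end GAG has 2 G/C ✓ — fails.
Primer 5 (26 nt, A=8 T=8 G=4 C=6): length 26 ✓; Tm = 64.9 + 41·(10 − 16.4)/26 = 54.8°C ✓; longest run = 3 ✓; 3' end AAA has 0 G/C, need ≥1 ✗ — fails.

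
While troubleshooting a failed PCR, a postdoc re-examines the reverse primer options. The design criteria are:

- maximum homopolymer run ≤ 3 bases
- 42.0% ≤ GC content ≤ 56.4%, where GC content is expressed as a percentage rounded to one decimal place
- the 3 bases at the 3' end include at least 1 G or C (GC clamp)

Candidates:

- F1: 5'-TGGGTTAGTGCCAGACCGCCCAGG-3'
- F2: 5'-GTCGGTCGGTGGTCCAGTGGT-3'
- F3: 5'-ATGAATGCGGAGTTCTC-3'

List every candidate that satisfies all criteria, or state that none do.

F1 (24 nt, A=4 T=4 G=9 C=7): longest run = 3 ✓; GC 16/24 = 66.7%, outside 42.0–56.4% ✗; 3' end AGG has 2 G/C ✓ — fails.
F2 (21 nt, A=1 T=6 G=10 C=4): longest run = 2 ✓; GC 14/21 = 66.7%, outside 42.0–56.4% ✗; 3' end GGT has 2 G/C ✓ — fails.
F3 (17 nt, A=4 T=5 G=5 C=3): longest run = 2 ✓; GC 8/17 = 47.1% ✓; 3' end CTC has 2 G/C ✓ — passes.

F3 only.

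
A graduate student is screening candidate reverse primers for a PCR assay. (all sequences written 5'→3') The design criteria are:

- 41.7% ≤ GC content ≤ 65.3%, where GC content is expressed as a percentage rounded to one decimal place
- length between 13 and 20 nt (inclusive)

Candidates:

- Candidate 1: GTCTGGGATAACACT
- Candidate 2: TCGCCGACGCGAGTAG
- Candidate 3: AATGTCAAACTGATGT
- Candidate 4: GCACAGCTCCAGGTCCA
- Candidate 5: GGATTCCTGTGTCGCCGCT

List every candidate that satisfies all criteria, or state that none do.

Candidate 1, Candidate 4 and Candidate 5.

Candidate 1 (15 nt, A=4 T=4 G=4 C=3): GC 7/15 = 46.7% ✓; length 15 ✓ — passes.
Candidate 2 (16 nt, A=3 T=2 G=6 C=5): GC 11/16 = 68.8%, outside 41.7–65.3% ✗; length 16 ✓ — fails.
Candidate 3 (16 nt, A=6 T=5 G=3 C=2): GC 5/16 = 31.3%, outside 41.7–65.3% ✗; length 16 ✓ — fails.
Candidate 4 (17 nt, A=4 T=2 G=4 C=7): GC 11/17 = 64.7% ✓; length 17 ✓ — passes.
Candidate 5 (19 nt, A=1 T=6 G=6 C=6): GC 12/19 = 63.2% ✓; length 19 ✓ — passes.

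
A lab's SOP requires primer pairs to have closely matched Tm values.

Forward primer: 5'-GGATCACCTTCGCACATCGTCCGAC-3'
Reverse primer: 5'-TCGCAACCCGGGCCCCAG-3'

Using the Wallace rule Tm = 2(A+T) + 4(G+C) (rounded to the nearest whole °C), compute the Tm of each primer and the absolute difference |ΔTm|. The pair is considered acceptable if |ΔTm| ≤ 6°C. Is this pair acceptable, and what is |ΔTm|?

|ΔTm| = 16°C; the pair is not acceptable.

Forward: A=5 T=5 G=5 C=10 → Tm = 2·10 + 4·15 = 80°C.
Reverse: A=3 T=1 G=5 C=9 → Tm = 2·4 + 4·14 = 64°C.
|ΔTm| = |80 − 64| = 16°C, > 6°C.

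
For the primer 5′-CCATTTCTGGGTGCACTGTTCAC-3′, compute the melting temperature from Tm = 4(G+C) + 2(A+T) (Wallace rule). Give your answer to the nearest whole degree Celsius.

Base counts: A=3, T=8, G=5, C=7 (length 23).
Tm = 2·(3+8) + 4·(5+7) = 2·11 + 4·12 = 22 + 48 = 70°C.

70°C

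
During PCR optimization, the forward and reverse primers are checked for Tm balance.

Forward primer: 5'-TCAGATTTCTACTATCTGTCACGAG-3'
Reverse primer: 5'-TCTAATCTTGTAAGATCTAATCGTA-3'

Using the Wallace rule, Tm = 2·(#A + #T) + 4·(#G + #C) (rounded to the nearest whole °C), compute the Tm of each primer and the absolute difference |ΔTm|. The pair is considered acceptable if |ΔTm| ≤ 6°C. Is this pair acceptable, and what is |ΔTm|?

|ΔTm| = 6°C; the pair is acceptable.

Forward: A=6 T=9 G=4 C=6 → Tm = 2·15 + 4·10 = 70°C.
Reverse: A=8 T=10 G=3 C=4 → Tm = 2·18 + 4·7 = 64°C.
|ΔTm| = |70 − 64| = 6°C, ≤ 6°C.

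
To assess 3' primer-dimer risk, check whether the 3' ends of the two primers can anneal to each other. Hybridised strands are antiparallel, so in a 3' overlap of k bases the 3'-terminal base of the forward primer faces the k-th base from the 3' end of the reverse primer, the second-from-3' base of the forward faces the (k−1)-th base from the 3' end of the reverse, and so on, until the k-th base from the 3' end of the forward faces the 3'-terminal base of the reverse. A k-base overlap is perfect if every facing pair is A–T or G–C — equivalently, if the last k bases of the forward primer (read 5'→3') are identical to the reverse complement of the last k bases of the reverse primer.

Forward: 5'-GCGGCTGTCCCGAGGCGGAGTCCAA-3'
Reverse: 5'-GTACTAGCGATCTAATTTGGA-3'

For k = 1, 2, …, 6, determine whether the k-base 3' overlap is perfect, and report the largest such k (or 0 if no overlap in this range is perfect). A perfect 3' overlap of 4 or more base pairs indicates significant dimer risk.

Longest perfect overlap: 5 complementary base pairs; significant dimer risk (threshold 4).

Last 6 bases (5'→3') — forward …GTCCAA, reverse …TTTGGA.
Reverse complement of the reverse primer's last 6 bases: TCCAAA; its first k bases are the reverse complement of the reverse primer's last k bases, so a perfect k-base overlap needs the forward primer's last k bases to equal them.
Comparing (forward last k vs required): k=1: A vs T ✗; k=2: AA vs TC ✗; k=3: CAA vs TCC ✗; k=4: CCAA vs TCCA ✗; k=5: TCCAA vs TCCAA ✓; k=6: GTCCAA vs TCCAAA ✗.
Only k = 5 is perfect, so the longest perfect 3' overlap is 5.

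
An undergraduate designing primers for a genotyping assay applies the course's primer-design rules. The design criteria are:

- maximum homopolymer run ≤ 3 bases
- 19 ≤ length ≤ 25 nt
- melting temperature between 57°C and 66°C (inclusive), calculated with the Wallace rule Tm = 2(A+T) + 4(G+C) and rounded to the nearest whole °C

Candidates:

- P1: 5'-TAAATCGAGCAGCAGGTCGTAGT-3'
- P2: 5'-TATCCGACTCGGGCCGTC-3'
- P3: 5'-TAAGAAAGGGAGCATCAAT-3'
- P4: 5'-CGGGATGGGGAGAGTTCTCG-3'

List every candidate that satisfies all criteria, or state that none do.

None of the candidates satisfy all criteria.

P1 (23 nt, A=7 T=5 G=7 C=4): longest run = 3 ✓; length 23 ✓; Tm = 2·12 + 4·11 = 68°C, outside 57–66°C ✗ — fails.
P2 (18 nt, A=2 T=4 G=5 C=7): longest run = 3 ✓; length 18, outside 19–25 ✗; Tm = 2·6 + 4·12 = 60°C ✓ — fails.
P3 (19 nt, A=9 T=3 G=5 C=2): longest run = 3 ✓; length 19 ✓; Tm = 2·12 + 4·7 = 52°C, outside 57–66°C ✗ — fails.
P4 (20 nt, A=3 T=4 G=10 C=3): longest run = 4, exceeds 3 ✗; length 20 ✓; Tm = 2·7 + 4·13 = 66°C ✓ — fails.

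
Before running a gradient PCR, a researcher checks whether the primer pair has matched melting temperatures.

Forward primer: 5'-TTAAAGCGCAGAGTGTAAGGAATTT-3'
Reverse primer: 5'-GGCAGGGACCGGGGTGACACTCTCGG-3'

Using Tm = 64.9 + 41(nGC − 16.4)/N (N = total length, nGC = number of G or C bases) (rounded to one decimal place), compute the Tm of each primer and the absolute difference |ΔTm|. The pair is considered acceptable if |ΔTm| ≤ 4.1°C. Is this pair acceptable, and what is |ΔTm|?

|ΔTm| = 16.2°C; the pair is not acceptable.

Forward: G+C = 9, N = 25 → Tm = 64.9 + 41·(9 − 16.4)/25 = 52.8°C.
Reverse: G+C = 19, N = 26 → Tm = 64.9 + 41·(19 − 16.4)/26 = 69.0°C.
|ΔTm| = |52.8 − 69.0| = 16.2°C, > 4.1°C.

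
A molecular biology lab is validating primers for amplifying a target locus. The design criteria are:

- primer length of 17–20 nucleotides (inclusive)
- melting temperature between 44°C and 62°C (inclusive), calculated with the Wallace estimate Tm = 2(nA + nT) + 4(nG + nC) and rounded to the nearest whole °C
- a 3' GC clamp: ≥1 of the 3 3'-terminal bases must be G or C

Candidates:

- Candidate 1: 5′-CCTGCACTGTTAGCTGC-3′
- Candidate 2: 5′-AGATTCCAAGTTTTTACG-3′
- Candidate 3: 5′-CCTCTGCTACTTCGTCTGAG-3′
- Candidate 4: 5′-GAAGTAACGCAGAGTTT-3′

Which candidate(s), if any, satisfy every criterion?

Candidate 1, Candidate 2 and Candidate 3.

Candidate 1 (17 nt, A=2 T=5 G=4 C=6): length 17 ✓; Tm = 2·7 + 4·10 = 54°C ✓; 3' end TGC has 2 G/C ✓ — passes.
Candidate 2 (18 nt, A=5 T=7 G=3 C=3): length 18 ✓; Tm = 2·12 + 4·6 = 48°C ✓; 3' end ACG has 2 G/C ✓ — passes.
Candidate 3 (20 nt, A=2 T=7 G=4 C=7): length 20 ✓; Tm = 2·9 + 4·11 = 62°C ✓; 3' end GAG has 2 G/C ✓ — passes.
Candidate 4 (17 nt, A=6 T=4 G=5 C=2): length 17 ✓; Tm = 2·10 + 4·7 = 48°C ✓; 3' end TTT has 0 G/C, need ≥1 ✗ — fails.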